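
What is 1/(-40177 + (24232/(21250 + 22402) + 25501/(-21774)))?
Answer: -237619662/9546991545695 ≈ -2.4889e-5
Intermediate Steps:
1/(-40177 + (24232/(21250 + 22402) + 25501/(-21774))) = 1/(-40177 + (24232/43652 + 25501*(-1/21774))) = 1/(-40177 + (24232*(1/43652) - 25501/21774)) = 1/(-40177 + (6058/10913 - 25501/21774)) = 1/(-40177 - 146385521/237619662) = 1/(-9546991545695/237619662) = -237619662/9546991545695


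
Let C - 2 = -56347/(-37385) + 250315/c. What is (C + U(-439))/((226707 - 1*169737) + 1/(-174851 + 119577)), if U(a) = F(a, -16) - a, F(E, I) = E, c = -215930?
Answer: 8058977914843/195539333682276815 ≈ 4.1214e-5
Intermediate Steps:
U(a) = 0 (U(a) = a - a = 0)
C = 291601039/124192970 (C = 2 + (-56347/(-37385) + 250315/(-215930)) = 2 + (-56347*(-1/37385) + 250315*(-1/215930)) = 2 + (56347/37385 - 3851/3322) = 2 + 43215099/124192970 = 291601039/124192970 ≈ 2.3480)
(C + U(-439))/((226707 - 1*169737) + 1/(-174851 + 119577)) = (291601039/124192970 + 0)/((226707 - 1*169737) + 1/(-174851 + 119577)) = 291601039/(124192970*((226707 - 169737) + 1/(-55274))) = 291601039/(124192970*(56970 - 1/55274)) = 291601039/(124192970*(3148959779/55274)) = (291601039/124192970)*(55274/3148959779) = 8058977914843/195539333682276815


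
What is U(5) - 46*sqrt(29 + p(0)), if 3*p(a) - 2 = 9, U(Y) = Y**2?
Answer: 25 - 322*sqrt(6)/3 ≈ -237.91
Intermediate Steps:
p(a) = 11/3 (p(a) = 2/3 + (1/3)*9 = 2/3 + 3 = 11/3)
U(5) - 46*sqrt(29 + p(0)) = 5**2 - 46*sqrt(29 + 11/3) = 25 - 322*sqrt(6)/3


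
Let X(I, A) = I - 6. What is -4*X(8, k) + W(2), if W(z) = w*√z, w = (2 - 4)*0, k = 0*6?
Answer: -8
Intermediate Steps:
k = 0
X(I, A) = -6 + I
w = 0 (w = -2*0 = 0)
W(z) = 0 (W(z) = 0*√z = 0)
-4*X(8, k) + W(2) = -4*(-6 + 8) + 0 = -4*2 + 0 = -8 + 0 = -8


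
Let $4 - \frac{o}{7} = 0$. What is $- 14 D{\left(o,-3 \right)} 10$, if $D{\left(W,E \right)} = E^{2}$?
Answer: $-1260$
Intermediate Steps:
$o = 28$ ($o = 28 - 0 = 28 + 0 = 28$)
$- 14 D{\left(o,-3 \right)} 10 = - 14 \left(-3\right)^{2} \cdot 10 = \left(-14\right) 9 \cdot 10 = \left(-126\right) 10 = -1260$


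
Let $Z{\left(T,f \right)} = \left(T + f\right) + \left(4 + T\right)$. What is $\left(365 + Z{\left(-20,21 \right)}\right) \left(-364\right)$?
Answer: $-127400$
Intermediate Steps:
$Z{\left(T,f \right)} = 4 + f + 2 T$
$\left(365 + Z{\left(-20,21 \right)}\right) \left(-364\right) = \left(365 + \left(4 + 21 + 2 \left(-20\right)\right)\right) \left(-364\right) = \left(365 + \left(4 + 21 - 40\right)\right) \left(-364\right) = \left(365 - 15\right) \left(-364\right) = 350 \left(-364\right) = -127400$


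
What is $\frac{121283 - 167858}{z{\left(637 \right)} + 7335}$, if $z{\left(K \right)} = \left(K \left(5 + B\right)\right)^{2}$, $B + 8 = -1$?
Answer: $- \frac{2025}{282593} \approx -0.0071658$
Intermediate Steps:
$B = -9$ ($B = -8 - 1 = -9$)
$z{\left(K \right)} = 16 K^{2}$ ($z{\left(K \right)} = \left(K \left(5 - 9\right)\right)^{2} = \left(K \left(-4\right)\right)^{2} = \left(- 4 K\right)^{2} = 16 K^{2}$)
$\frac{121283 - 167858}{z{\left(637 \right)} + 7335} = \frac{121283 - 167858}{16 \cdot 637^{2} + 7335} = - \frac{46575}{16 \cdot 405769 + 7335} = - \frac{46575}{6492304 + 7335} = - \frac{46575}{6499639} = \left(-46575\right) \frac{1}{6499639} = - \frac{2025}{282593}$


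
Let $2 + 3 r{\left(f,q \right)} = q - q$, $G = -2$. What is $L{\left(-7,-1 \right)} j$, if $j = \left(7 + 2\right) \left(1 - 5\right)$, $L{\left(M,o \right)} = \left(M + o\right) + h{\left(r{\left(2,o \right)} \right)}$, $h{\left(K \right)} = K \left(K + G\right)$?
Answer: $224$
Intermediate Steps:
$r{\left(f,q \right)} = - \frac{2}{3}$ ($r{\left(f,q \right)} = - \frac{2}{3} + \frac{q - q}{3} = - \frac{2}{3} + \frac{1}{3} \cdot 0 = - \frac{2}{3} + 0 = - \frac{2}{3}$)
$h{\left(K \right)} = K \left(-2 + K\right)$ ($h{\left(K \right)} = K \left(K - 2\right) = K \left(-2 + K\right)$)
$L{\left(M,o \right)} = \frac{16}{9} + M + o$ ($L{\left(M,o \right)} = \left(M + o\right) - \frac{2 \left(-2 - \frac{2}{3}\right)}{3} = \left(M + o\right) - - \frac{16}{9} = \left(M + o\right) + \frac{16}{9} = \frac{16}{9} + M + o$)
$j = -36$ ($j = 9 \left(-4\right) = -36$)
$L{\left(-7,-1 \right)} j = \left(\frac{16}{9} - 7 - 1\right) \left(-36\right) = \left(- \frac{56}{9}\right) \left(-36\right) = 224$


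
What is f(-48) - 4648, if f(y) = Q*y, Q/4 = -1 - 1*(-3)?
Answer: -5032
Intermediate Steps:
Q = 8 (Q = 4*(-1 - 1*(-3)) = 4*(-1 + 3) = 4*2 = 8)
f(y) = 8*y
f(-48) - 4648 = 8*(-48) - 4648 = -384 - 4648 = -5032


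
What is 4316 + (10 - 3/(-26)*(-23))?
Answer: 112407/26 ≈ 4323.3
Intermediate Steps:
4316 + (10 - 3/(-26)*(-23)) = 4316 + (10 - 3*(-1/26)*(-23)) = 4316 + (10 + (3/26)*(-23)) = 4316 + (10 - 69/26) = 4316 + 191/26 = 112407/26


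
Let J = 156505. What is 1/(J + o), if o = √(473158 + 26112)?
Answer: 31301/4898663151 - √499270/24493315755 ≈ 6.3609e-6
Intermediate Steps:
o = √499270 ≈ 706.59
1/(J + o) = 1/(156505 + √499270)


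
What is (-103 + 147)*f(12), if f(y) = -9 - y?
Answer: -924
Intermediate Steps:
(-103 + 147)*f(12) = (-103 + 147)*(-9 - 1*12) = 44*(-9 - 12) = 44*(-21) = -924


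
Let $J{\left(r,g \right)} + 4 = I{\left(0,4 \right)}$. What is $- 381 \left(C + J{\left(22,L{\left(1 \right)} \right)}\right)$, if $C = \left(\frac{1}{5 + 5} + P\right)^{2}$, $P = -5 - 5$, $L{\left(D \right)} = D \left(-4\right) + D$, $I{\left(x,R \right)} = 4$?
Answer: $- \frac{3734181}{100} \approx -37342.0$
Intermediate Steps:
$L{\left(D \right)} = - 3 D$ ($L{\left(D \right)} = - 4 D + D = - 3 D$)
$P = -10$ ($P = -5 - 5 = -10$)
$J{\left(r,g \right)} = 0$ ($J{\left(r,g \right)} = -4 + 4 = 0$)
$C = \frac{9801}{100}$ ($C = \left(\frac{1}{5 + 5} - 10\right)^{2} = \left(\frac{1}{10} - 10\right)^{2} = \left(- \frac{99}{10}\right)^{2} = \frac{9801}{100} \approx 98.01$)
$- 381 \left(C + J{\left(22,L{\left(1 \right)} \right)}\right) = - 381 \left(\frac{9801}{100} + 0\right) = \left(-381\right) \frac{9801}{100} = - \frac{3734181}{100}$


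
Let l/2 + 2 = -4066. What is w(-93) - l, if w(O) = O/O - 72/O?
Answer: 252271/31 ≈ 8137.8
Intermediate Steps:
l = -8136 (l = -4 + 2*(-4066) = -4 - 8132 = -8136)
w(O) = 1 - 72/O
w(-93) - l = (-72 - 93)/(-93) - 1*(-8136) = -1/93*(-165) + 8136 = 55/31 + 8136 = 252271/31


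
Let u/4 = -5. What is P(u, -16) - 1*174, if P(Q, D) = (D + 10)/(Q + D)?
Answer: -1043/6 ≈ -173.83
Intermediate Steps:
u = -20 (u = 4*(-5) = -20)
P(Q, D) = (10 + D)/(D + Q)
P(u, -16) - 1*174 = (10 - 16)/(-16 - 20) - 1*174 = -6/(-36) - 174 = -1/36*(-6) - 174 = 1/6 - 174 = -1043/6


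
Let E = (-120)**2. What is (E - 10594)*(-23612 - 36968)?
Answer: -230567480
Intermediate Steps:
E = 14400
(E - 10594)*(-23612 - 36968) = (14400 - 10594)*(-23612 - 36968) = 3806*(-60580) = -230567480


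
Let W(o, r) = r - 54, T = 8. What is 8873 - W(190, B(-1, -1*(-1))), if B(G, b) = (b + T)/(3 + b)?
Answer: 35699/4 ≈ 8924.8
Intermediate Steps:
B(G, b) = (8 + b)/(3 + b) (B(G, b) = (b + 8)/(3 + b) = (8 + b)/(3 + b))
W(o, r) = -54 + r
8873 - W(190, B(-1, -1*(-1))) = 8873 - (-54 + (8 - 1*(-1))/(3 - 1*(-1))) = 8873 - (-54 + (8 + 1)/(3 + 1)) = 8873 - (-54 + 9/4) = 8873 - 1*(-207/4) = 8873 + 207/4 = 35699/4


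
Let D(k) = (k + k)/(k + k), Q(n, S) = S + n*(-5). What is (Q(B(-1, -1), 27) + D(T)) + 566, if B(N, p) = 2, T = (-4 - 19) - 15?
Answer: 584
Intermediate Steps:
T = -38 (T = -23 - 15 = -38)
Q(n, S) = S - 5*n
D(k) = 1 (D(k) = (2*k)/((2*k)) = (2*k)*(1/(2*k)) = 1)
(Q(B(-1, -1), 27) + D(T)) + 566 = ((27 - 5*2) + 1) + 566 = ((27 - 10) + 1) + 566 = (17 + 1) + 566 = 18 + 566 = 584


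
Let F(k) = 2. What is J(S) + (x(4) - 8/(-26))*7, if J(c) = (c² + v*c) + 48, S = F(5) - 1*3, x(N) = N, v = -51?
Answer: 1692/13 ≈ 130.15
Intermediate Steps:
S = -1 (S = 2 - 1*3 = 2 - 3 = -1)
J(c) = 48 + c² - 51*c (J(c) = (c² - 51*c) + 48 = 48 + c² - 51*c)
J(S) + (x(4) - 8/(-26))*7 = (48 + (-1)² - 51*(-1)) + (4 - 8/(-26))*7 = (48 + 1 + 51) + (4 - 8*(-1/26))*7 = 100 + (4 + 4/13)*7 = 100 + (56/13)*7 = 100 + 392/13 = 1692/13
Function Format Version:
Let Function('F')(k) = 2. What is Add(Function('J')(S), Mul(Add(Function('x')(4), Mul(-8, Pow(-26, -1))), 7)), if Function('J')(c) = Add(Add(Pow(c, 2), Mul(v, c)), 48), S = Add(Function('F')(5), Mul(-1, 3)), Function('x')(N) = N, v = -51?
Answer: Rational(1692, 13) ≈ 130.15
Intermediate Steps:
S = -1 (S = Add(2, Mul(-1, 3)) = Add(2, -3) = -1)
Function('J')(c) = Add(48, Pow(c, 2), Mul(-51, c)) (Function('J')(c) = Add(Add(Pow(c, 2), Mul(-51, c)), 48) = Add(48, Pow(c, 2), Mul(-51, c)))
Add(Function('J')(S), Mul(Add(Function('x')(4), Mul(-8, Pow(-26, -1))), 7)) = Add(Add(48, Pow(-1, 2), Mul(-51, -1)), Mul(Add(4, Mul(-8, Pow(-26, -1))), 7)) = Add(Add(48, 1, 51), Mul(Add(4, Mul(-8, Rational(-1, 26))), 7)) = Add(100, Mul(Add(4, Rational(4, 13)), 7)) = Add(100, Mul(Rational(56, 13), 7)) = Add(100, Rational(392, 13)) = Rational(1692, 13)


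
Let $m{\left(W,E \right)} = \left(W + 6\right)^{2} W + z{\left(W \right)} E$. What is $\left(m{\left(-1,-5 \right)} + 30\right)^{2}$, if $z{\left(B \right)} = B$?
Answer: $100$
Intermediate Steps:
$m{\left(W,E \right)} = E W + W \left(6 + W\right)^{2}$ ($m{\left(W,E \right)} = \left(W + 6\right)^{2} W + W E = \left(6 + W\right)^{2} W + E W = W \left(6 + W\right)^{2} + E W = E W + W \left(6 + W\right)^{2}$)
$\left(m{\left(-1,-5 \right)} + 30\right)^{2} = \left(- (-5 + \left(6 - 1\right)^{2}) + 30\right)^{2} = \left(- (-5 + 5^{2}) + 30\right)^{2} = \left(- (-5 + 25) + 30\right)^{2} = \left(\left(-1\right) 20 + 30\right)^{2} = \left(-20 + 30\right)^{2} = 10^{2} = 100$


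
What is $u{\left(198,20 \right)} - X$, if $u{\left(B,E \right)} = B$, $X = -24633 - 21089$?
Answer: $45920$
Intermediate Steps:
$X = -45722$
$u{\left(198,20 \right)} - X = 198 - -45722 = 198 + 45722 = 45920$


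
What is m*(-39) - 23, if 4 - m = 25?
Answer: 796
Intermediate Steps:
m = -21 (m = 4 - 1*25 = 4 - 25 = -21)
m*(-39) - 23 = -21*(-39) - 23 = 819 - 23 = 796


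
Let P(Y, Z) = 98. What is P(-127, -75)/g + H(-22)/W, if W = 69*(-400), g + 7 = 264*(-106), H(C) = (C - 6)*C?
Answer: -108409/4198650 ≈ -0.025820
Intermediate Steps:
H(C) = C*(-6 + C) (H(C) = (-6 + C)*C = C*(-6 + C))
g = -27991 (g = -7 + 264*(-106) = -7 - 27984 = -27991)
W = -27600
P(-127, -75)/g + H(-22)/W = 98/(-27991) - 22*(-6 - 22)/(-27600) = 98*(-1/27991) - 22*(-28)*(-1/27600) = -98/27991 + 616*(-1/27600) = -98/27991 - 77/3450 = -108409/4198650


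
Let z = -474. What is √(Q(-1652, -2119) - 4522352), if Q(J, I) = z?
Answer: I*√4522826 ≈ 2126.7*I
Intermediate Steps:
Q(J, I) = -474
√(Q(-1652, -2119) - 4522352) = √(-474 - 4522352) = √(-4522826) = I*√4522826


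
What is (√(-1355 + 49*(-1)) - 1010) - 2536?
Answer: -3546 + 6*I*√39 ≈ -3546.0 + 37.47*I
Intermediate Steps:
(√(-1355 + 49*(-1)) - 1010) - 2536 = (√(-1355 - 49) - 1010) - 2536 = (√(-1404) - 1010) - 2536 = (6*I*√39 - 1010) - 2536 = (-1010 + 6*I*√39) - 2536 = -3546 + 6*I*√39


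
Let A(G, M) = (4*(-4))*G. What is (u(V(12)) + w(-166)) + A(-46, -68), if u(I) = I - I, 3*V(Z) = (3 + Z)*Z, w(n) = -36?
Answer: 700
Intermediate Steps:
V(Z) = Z*(3 + Z)/3 (V(Z) = ((3 + Z)*Z)/3 = (Z*(3 + Z))/3 = Z*(3 + Z)/3)
u(I) = 0
A(G, M) = -16*G
(u(V(12)) + w(-166)) + A(-46, -68) = (0 - 36) - 16*(-46) = -36 + 736 = 700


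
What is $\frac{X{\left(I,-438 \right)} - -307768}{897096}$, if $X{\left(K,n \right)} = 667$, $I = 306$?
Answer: $\frac{308435}{897096} \approx 0.34381$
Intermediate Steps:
$\frac{X{\left(I,-438 \right)} - -307768}{897096} = \frac{667 - -307768}{897096} = \left(667 + 307768\right) \frac{1}{897096} = 308435 \cdot \frac{1}{897096} = \frac{308435}{897096}$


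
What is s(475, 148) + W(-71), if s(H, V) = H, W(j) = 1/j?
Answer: 33724/71 ≈ 474.99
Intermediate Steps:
s(475, 148) + W(-71) = 475 + 1/(-71) = 475 - 1/71 = 33724/71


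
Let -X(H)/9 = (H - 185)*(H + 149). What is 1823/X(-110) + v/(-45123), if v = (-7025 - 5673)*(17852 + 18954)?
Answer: 1240849780351/119801565 ≈ 10358.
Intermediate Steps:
v = -467362588 (v = -12698*36806 = -467362588)
X(H) = -9*(-185 + H)*(149 + H) (X(H) = -9*(H - 185)*(H + 149) = -9*(-185 + H)*(149 + H))
1823/X(-110) + v/(-45123) = 1823/(248085 - 9*(-110)² + 324*(-110)) - 467362588/(-45123) = 1823/(248085 - 9*12100 - 35640) - 467362588*(-1/45123) = 1823/(248085 - 108900 - 35640) + 467362588/45123 = 1823/103545 + 467362588/45123 = 1240849780351/119801565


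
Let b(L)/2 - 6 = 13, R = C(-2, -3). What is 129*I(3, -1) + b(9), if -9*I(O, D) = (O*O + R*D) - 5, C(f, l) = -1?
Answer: -101/3 ≈ -33.667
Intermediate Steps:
R = -1
b(L) = 38 (b(L) = 12 + 2*13 = 12 + 26 = 38)
I(O, D) = 5/9 - O²/9 + D/9 (I(O, D) = -((O*O - D) - 5)/9 = -((O² - D) - 5)/9 = -(-5 + O² - D)/9 = 5/9 - O²/9 + D/9)
129*I(3, -1) + b(9) = 129*(5/9 - ⅑*3² + (⅑)*(-1)) + 38 = 129*(5/9 - ⅑*9 - ⅑) + 38 = 129*(5/9 - 1 - ⅑) + 38 = 129*(-5/9) + 38 = -215/3 + 38 = -101/3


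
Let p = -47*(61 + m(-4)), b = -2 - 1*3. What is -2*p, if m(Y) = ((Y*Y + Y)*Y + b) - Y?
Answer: 1128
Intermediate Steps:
b = -5 (b = -2 - 3 = -5)
m(Y) = -5 - Y + Y*(Y + Y²) (m(Y) = ((Y*Y + Y)*Y - 5) - Y = ((Y² + Y)*Y - 5) - Y = ((Y + Y²)*Y - 5) - Y = (Y*(Y + Y²) - 5) - Y = (-5 + Y*(Y + Y²)) - Y = -5 - Y + Y*(Y + Y²))
p = -564 (p = -47*(61 + (-5 + (-4)² + (-4)³ - 1*(-4))) = -47*(61 + (-5 + 16 - 64 + 4)) = -47*(61 - 49) = -47*12 = -564)
-2*p = -2*(-564) = 1128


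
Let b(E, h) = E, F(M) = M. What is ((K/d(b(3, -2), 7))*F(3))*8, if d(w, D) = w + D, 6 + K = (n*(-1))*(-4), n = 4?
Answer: 24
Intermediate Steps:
K = 10 (K = -6 + (4*(-1))*(-4) = -6 - 4*(-4) = -6 + 16 = 10)
d(w, D) = D + w
((K/d(b(3, -2), 7))*F(3))*8 = ((10/(7 + 3))*3)*8 = ((10/10)*3)*8 = ((10*(⅒))*3)*8 = (1*3)*8 = 3*8 = 24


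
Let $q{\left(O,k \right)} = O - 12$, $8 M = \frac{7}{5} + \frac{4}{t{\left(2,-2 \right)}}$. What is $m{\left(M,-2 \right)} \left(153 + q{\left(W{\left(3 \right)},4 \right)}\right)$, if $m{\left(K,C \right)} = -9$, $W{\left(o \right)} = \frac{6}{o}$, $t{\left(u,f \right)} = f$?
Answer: $-1287$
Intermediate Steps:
$M = - \frac{3}{40}$ ($M = \frac{\frac{7}{5} + \frac{4}{-2}}{8} = \frac{7 \cdot \frac{1}{5} + 4 \left(- \frac{1}{2}\right)}{8} = \frac{\frac{7}{5} - 2}{8} = \frac{1}{8} \left(- \frac{3}{5}\right) = - \frac{3}{40} \approx -0.075$)
$q{\left(O,k \right)} = -12 + O$ ($q{\left(O,k \right)} = O - 12 = -12 + O$)
$m{\left(M,-2 \right)} \left(153 + q{\left(W{\left(3 \right)},4 \right)}\right) = - 9 \left(153 - \left(12 - \frac{6}{3}\right)\right) = - 9 \left(153 + \left(-12 + 6 \cdot \frac{1}{3}\right)\right) = - 9 \left(153 + \left(-12 + 2\right)\right) = - 9 \left(153 - 10\right) = \left(-9\right) 143 = -1287$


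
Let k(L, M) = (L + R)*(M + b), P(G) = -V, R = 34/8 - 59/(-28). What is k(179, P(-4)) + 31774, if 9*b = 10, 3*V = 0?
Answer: 671579/21 ≈ 31980.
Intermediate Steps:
V = 0 (V = (⅓)*0 = 0)
b = 10/9 (b = (⅑)*10 = 10/9 ≈ 1.1111)
R = 89/14 (R = 34*(⅛) - 59*(-1/28) = 17/4 + 59/28 = 89/14 ≈ 6.3571)
P(G) = 0 (P(G) = -1*0 = 0)
k(L, M) = (10/9 + M)*(89/14 + L) (k(L, M) = (L + 89/14)*(M + 10/9) = (89/14 + L)*(10/9 + M) = (10/9 + M)*(89/14 + L))
k(179, P(-4)) + 31774 = (445/63 + (10/9)*179 + (89/14)*0 + 179*0) + 31774 = (445/63 + 1790/9 + 0 + 0) + 31774 = 4325/21 + 31774 = 671579/21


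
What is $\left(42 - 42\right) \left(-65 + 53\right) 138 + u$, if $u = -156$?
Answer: $-156$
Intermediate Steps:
$\left(42 - 42\right) \left(-65 + 53\right) 138 + u = \left(42 - 42\right) \left(-65 + 53\right) 138 - 156 = 0 \left(-12\right) 138 - 156 = 0 \cdot 138 - 156 = 0 - 156 = -156$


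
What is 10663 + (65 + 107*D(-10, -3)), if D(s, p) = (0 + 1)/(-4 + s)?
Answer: 150085/14 ≈ 10720.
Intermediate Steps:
D(s, p) = 1/(-4 + s)
10663 + (65 + 107*D(-10, -3)) = 10663 + (65 + 107/(-4 - 10)) = 10663 + (65 + 107/(-14)) = 10663 + (65 + 107*(-1/14)) = 10663 + (65 - 107/14) = 10663 + 803/14 = 150085/14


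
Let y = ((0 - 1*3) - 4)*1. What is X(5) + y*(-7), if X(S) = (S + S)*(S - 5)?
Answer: 49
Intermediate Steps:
X(S) = 2*S*(-5 + S) (X(S) = (2*S)*(-5 + S) = 2*S*(-5 + S))
y = -7 (y = ((0 - 3) - 4)*1 = (-3 - 4)*1 = -7*1 = -7)
X(5) + y*(-7) = 2*5*(-5 + 5) - 7*(-7) = 2*5*0 + 49 = 0 + 49 = 49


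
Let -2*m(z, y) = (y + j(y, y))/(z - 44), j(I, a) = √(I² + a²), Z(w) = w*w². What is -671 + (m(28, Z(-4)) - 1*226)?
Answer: -899 + 2*√2 ≈ -896.17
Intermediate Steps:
Z(w) = w³
m(z, y) = -(y + √2*√(y²))/(2*(-44 + z)) (m(z, y) = -(y + √(y² + y²))/(2*(z - 44)) = -(y + √(2*y²))/(2*(-44 + z)) = -(y + √2*√(y²))/(2*(-44 + z)))
-671 + (m(28, Z(-4)) - 1*226) = -671 + ((-1*(-4)³ - √2*√(((-4)³)²))/(2*(-44 + 28)) - 1*226) = -671 + ((½)*(-1*(-64) - √2*√((-64)²))/(-16) - 226) = -671 + ((½)*(-1/16)*(64 - √2*√4096) - 226) = -671 + ((½)*(-1/16)*(64 - 1*√2*64) - 226) = -671 + ((½)*(-1/16)*(64 - 64*√2) - 226) = -671 + ((-2 + 2*√2) - 226) = -671 + (-228 + 2*√2) = -899 + 2*√2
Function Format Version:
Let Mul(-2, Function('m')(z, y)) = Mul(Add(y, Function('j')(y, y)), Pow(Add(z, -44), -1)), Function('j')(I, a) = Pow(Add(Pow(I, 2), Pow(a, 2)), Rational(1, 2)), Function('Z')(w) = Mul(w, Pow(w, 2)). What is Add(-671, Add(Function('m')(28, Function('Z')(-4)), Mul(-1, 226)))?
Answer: Add(-899, Mul(2, Pow(2, Rational(1, 2)))) ≈ -896.17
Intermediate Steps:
Function('Z')(w) = Pow(w, 3)
Function('m')(z, y) = Mul(Rational(-1, 2), Pow(Add(-44, z), -1), Add(y, Mul(Pow(2, Rational(1, 2)), Pow(Pow(y, 2), Rational(1, 2))))) (Function('m')(z, y) = Mul(Rational(-1, 2), Mul(Add(y, Pow(Add(Pow(y, 2), Pow(y, 2)), Rational(1, 2))), Pow(Add(z, -44), -1))) = Mul(Rational(-1, 2), Mul(Add(y, Pow(Mul(2, Pow(y, 2)), Rational(1, 2))), Pow(Add(-44, z), -1))) = Mul(Rational(-1, 2), Mul(Add(y, Mul(Pow(2, Rational(1, 2)), Pow(Pow(y, 2), Rational(1, 2)))), Pow(Add(-44, z), -1))) = Mul(Rational(-1, 2), Mul(Pow(Add(-44, z), -1), Add(y, Mul(Pow(2, Rational(1, 2)), Pow(Pow(y, 2), Rational(1, 2)))))) = Mul(Rational(-1, 2), Pow(Add(-44, z), -1), Add(y, Mul(Pow(2, Rational(1, 2)), Pow(Pow(y, 2), Rational(1, 2))))))
Add(-671, Add(Function('m')(28, Function('Z')(-4)), Mul(-1, 226))) = Add(-671, Add(Mul(Rational(1, 2), Pow(Add(-44, 28), -1), Add(Mul(-1, Pow(-4, 3)), Mul(-1, Pow(2, Rational(1, 2)), Pow(Pow(Pow(-4, 3), 2), Rational(1, 2))))), Mul(-1, 226))) = Add(-671, Add(Mul(Rational(1, 2), Pow(-16, -1), Add(Mul(-1, -64), Mul(-1, Pow(2, Rational(1, 2)), Pow(Pow(-64, 2), Rational(1, 2))))), -226)) = Add(-671, Add(Mul(Rational(1, 2), Rational(-1, 16), Add(64, Mul(-1, Pow(2, Rational(1, 2)), Pow(4096, Rational(1, 2))))), -226)) = Add(-671, Add(Mul(Rational(1, 2), Rational(-1, 16), Add(64, Mul(-1, Pow(2, Rational(1, 2)), 64))), -226)) = Add(-671, Add(Mul(Rational(1, 2), Rational(-1, 16), Add(64, Mul(-64, Pow(2, Rational(1, 2))))), -226)) = Add(-671, Add(Add(-2, Mul(2, Pow(2, Rational(1, 2)))), -226)) = Add(-671, Add(-228, Mul(2, Pow(2, Rational(1, 2))))) = Add(-899, Mul(2, Pow(2, Rational(1, 2))))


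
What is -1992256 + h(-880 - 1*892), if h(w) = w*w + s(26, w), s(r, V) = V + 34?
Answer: 1145990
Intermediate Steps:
s(r, V) = 34 + V
h(w) = 34 + w + w² (h(w) = w*w + (34 + w) = w² + (34 + w) = 34 + w + w²)
-1992256 + h(-880 - 1*892) = -1992256 + (34 + (-880 - 1*892) + (-880 - 1*892)²) = -1992256 + (34 + (-880 - 892) + (-880 - 892)²) = -1992256 + (34 - 1772 + (-1772)²) = -1992256 + (34 - 1772 + 3139984) = -1992256 + 3138246 = 1145990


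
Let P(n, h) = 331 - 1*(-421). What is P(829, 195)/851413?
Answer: 752/851413 ≈ 0.00088324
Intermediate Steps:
P(n, h) = 752 (P(n, h) = 331 + 421 = 752)
P(829, 195)/851413 = 752/851413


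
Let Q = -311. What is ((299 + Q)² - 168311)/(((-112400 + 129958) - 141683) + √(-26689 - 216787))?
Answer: 20873728875/15407259101 + 336334*I*√60869/15407259101 ≈ 1.3548 + 0.0053857*I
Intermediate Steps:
((299 + Q)² - 168311)/(((-112400 + 129958) - 141683) + √(-26689 - 216787)) = ((299 - 311)² - 168311)/(((-112400 + 129958) - 141683) + √(-26689 - 216787)) = ((-12)² - 168311)/((17558 - 141683) + √(-243476)) = (144 - 168311)/(-124125 + 2*I*√60869) = -168167/(-124125 + 2*I*√60869)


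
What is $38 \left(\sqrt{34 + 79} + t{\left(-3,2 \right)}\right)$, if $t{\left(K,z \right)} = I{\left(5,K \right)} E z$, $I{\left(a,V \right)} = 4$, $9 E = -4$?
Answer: $- \frac{1216}{9} + 38 \sqrt{113} \approx 268.83$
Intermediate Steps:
$E = - \frac{4}{9}$ ($E = \frac{1}{9} \left(-4\right) = - \frac{4}{9} \approx -0.44444$)
$t{\left(K,z \right)} = - \frac{16 z}{9}$ ($t{\left(K,z \right)} = 4 \left(- \frac{4}{9}\right) z = - \frac{16 z}{9}$)
$38 \left(\sqrt{34 + 79} + t{\left(-3,2 \right)}\right) = 38 \left(\sqrt{34 + 79} - \frac{32}{9}\right) = 38 \left(\sqrt{113} - \frac{32}{9}\right) = 38 \left(- \frac{32}{9} + \sqrt{113}\right) = - \frac{1216}{9} + 38 \sqrt{113}$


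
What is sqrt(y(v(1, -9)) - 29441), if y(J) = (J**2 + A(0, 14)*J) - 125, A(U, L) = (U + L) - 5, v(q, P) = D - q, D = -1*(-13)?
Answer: I*sqrt(29314) ≈ 171.21*I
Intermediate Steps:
D = 13
v(q, P) = 13 - q
A(U, L) = -5 + L + U (A(U, L) = (L + U) - 5 = -5 + L + U)
y(J) = -125 + J**2 + 9*J (y(J) = (J**2 + (-5 + 14 + 0)*J) - 125 = (J**2 + 9*J) - 125 = -125 + J**2 + 9*J)
sqrt(y(v(1, -9)) - 29441) = sqrt((-125 + (13 - 1*1)**2 + 9*(13 - 1*1)) - 29441) = sqrt((-125 + (13 - 1)**2 + 9*(13 - 1)) - 29441) = sqrt((-125 + 12**2 + 9*12) - 29441) = sqrt((-125 + 144 + 108) - 29441) = sqrt(127 - 29441) = sqrt(-29314) = I*sqrt(29314)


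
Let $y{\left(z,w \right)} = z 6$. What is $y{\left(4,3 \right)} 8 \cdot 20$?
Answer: $3840$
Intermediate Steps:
$y{\left(z,w \right)} = 6 z$
$y{\left(4,3 \right)} 8 \cdot 20 = 6 \cdot 4 \cdot 8 \cdot 20 = 24 \cdot 8 \cdot 20 = 192 \cdot 20 = 3840$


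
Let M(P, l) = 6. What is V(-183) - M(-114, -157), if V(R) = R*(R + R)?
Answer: 66972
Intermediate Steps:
V(R) = 2*R² (V(R) = R*(2*R) = 2*R²)
V(-183) - M(-114, -157) = 2*(-183)² - 1*6 = 2*33489 - 6 = 66978 - 6 = 66972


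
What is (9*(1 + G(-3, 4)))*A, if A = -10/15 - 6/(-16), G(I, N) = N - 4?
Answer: -21/8 ≈ -2.6250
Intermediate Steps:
G(I, N) = -4 + N
A = -7/24 (A = -10*1/15 - 6*(-1/16) = -2/3 + 3/8 = -7/24 ≈ -0.29167)
(9*(1 + G(-3, 4)))*A = (9*(1 + (-4 + 4)))*(-7/24) = (9*(1 + 0))*(-7/24) = (9*1)*(-7/24) = 9*(-7/24) = -21/8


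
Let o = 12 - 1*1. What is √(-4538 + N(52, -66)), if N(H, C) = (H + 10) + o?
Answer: I*√4465 ≈ 66.821*I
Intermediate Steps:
o = 11 (o = 12 - 1 = 11)
N(H, C) = 21 + H (N(H, C) = (H + 10) + 11 = (10 + H) + 11 = 21 + H)
√(-4538 + N(52, -66)) = √(-4538 + (21 + 52)) = √(-4538 + 73) = √(-4465) = I*√4465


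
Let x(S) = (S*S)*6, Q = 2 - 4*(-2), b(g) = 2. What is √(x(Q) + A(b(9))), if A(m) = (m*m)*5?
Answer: 2*√155 ≈ 24.900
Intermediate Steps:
Q = 10 (Q = 2 + 8 = 10)
A(m) = 5*m² (A(m) = m²*5 = 5*m²)
x(S) = 6*S² (x(S) = S²*6 = 6*S²)
√(x(Q) + A(b(9))) = √(6*10² + 5*2²) = √(6*100 + 5*4) = √(600 + 20) = √620 = 2*√155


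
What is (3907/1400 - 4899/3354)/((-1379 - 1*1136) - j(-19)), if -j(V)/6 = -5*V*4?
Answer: -1040913/183911000 ≈ -0.0056599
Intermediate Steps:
j(V) = 120*V (j(V) = -6*(-5*V)*4 = -(-120)*V = 120*V)
(3907/1400 - 4899/3354)/((-1379 - 1*1136) - j(-19)) = (3907/1400 - 4899/3354)/((-1379 - 1*1136) - 120*(-19)) = (3907*(1/1400) - 4899*1/3354)/((-1379 - 1136) - 1*(-2280)) = (3907/1400 - 1633/1118)/(-2515 + 2280) = (1040913/782600)/(-235) = (1040913/782600)*(-1/235) = -1040913/183911000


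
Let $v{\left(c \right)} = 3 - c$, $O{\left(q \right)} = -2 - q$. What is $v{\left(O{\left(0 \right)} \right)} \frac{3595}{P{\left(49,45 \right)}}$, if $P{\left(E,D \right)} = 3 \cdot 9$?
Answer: $\frac{17975}{27} \approx 665.74$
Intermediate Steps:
$P{\left(E,D \right)} = 27$
$v{\left(O{\left(0 \right)} \right)} \frac{3595}{P{\left(49,45 \right)}} = \left(3 - \left(-2 - 0\right)\right) \frac{3595}{27} = \left(3 - \left(-2 + 0\right)\right) 3595 \cdot \frac{1}{27} = \left(3 - -2\right) \frac{3595}{27} = \left(3 + 2\right) \frac{3595}{27} = 5 \cdot \frac{3595}{27} = \frac{17975}{27}$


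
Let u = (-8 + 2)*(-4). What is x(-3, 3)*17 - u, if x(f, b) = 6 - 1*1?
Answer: 61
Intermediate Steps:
x(f, b) = 5 (x(f, b) = 6 - 1 = 5)
u = 24 (u = -6*(-4) = 24)
x(-3, 3)*17 - u = 5*17 - 1*24 = 85 - 24 = 61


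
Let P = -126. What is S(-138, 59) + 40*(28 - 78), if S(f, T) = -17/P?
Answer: -251983/126 ≈ -1999.9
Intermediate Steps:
S(f, T) = 17/126 (S(f, T) = -17/(-126) = -17*(-1/126) = 17/126)
S(-138, 59) + 40*(28 - 78) = 17/126 + 40*(28 - 78) = 17/126 + 40*(-50) = 17/126 - 2000 = -251983/126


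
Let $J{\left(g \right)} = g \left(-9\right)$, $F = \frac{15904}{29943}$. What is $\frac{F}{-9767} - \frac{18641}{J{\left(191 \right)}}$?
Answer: $\frac{605732696905}{55858576671} \approx 10.844$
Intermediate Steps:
$F = \frac{15904}{29943}$ ($F = 15904 \cdot \frac{1}{29943} = \frac{15904}{29943} \approx 0.53114$)
$J{\left(g \right)} = - 9 g$
$\frac{F}{-9767} - \frac{18641}{J{\left(191 \right)}} = \frac{15904}{29943 \left(-9767\right)} - \frac{18641}{\left(-9\right) 191} = \frac{15904}{29943} \left(- \frac{1}{9767}\right) - \frac{18641}{-1719} = - \frac{15904}{292453281} - - \frac{18641}{1719} = - \frac{15904}{292453281} + \frac{18641}{1719} = \frac{605732696905}{55858576671}$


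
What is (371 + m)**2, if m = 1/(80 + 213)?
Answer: 11816559616/85849 ≈ 1.3764e+5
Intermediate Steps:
m = 1/293 ≈ 0.0034130
(371 + m)**2 = (371 + 1/293)**2 = (108704/293)**2 = 11816559616/85849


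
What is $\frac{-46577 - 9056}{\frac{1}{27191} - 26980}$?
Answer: $\frac{1512716903}{733613179} \approx 2.062$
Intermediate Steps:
$\frac{-46577 - 9056}{\frac{1}{27191} - 26980} = - \frac{55633}{\frac{1}{27191} - 26980} = - \frac{55633}{- \frac{733613179}{27191}} = \left(-55633\right) \left(- \frac{27191}{733613179}\right) = \frac{1512716903}{733613179}$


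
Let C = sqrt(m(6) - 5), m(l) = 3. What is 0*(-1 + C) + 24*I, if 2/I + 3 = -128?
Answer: -48/131 ≈ -0.36641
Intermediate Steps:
I = -2/131 (I = 2/(-3 - 128) = 2/(-131) = 2*(-1/131) = -2/131 ≈ -0.015267)
C = I*sqrt(2) (C = sqrt(3 - 5) = sqrt(-2) = I*sqrt(2) ≈ 1.4142*I)
0*(-1 + C) + 24*I = 0*(-1 + I*sqrt(2)) + 24*(-2/131) = 0 - 48/131 = -48/131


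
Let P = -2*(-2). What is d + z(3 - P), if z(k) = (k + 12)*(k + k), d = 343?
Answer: 321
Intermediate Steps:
P = 4
z(k) = 2*k*(12 + k) (z(k) = (12 + k)*(2*k) = 2*k*(12 + k))
d + z(3 - P) = 343 + 2*(3 - 1*4)*(12 + (3 - 1*4)) = 343 + 2*(3 - 4)*(12 + (3 - 4)) = 343 + 2*(-1)*(12 - 1) = 343 + 2*(-1)*11 = 343 - 22 = 321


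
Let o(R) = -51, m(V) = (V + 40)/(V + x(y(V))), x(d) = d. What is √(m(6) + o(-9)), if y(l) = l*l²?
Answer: I*√625818/111 ≈ 7.1269*I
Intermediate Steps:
y(l) = l³
m(V) = (40 + V)/(V + V³) (m(V) = (V + 40)/(V + V³) = (40 + V)/(V + V³))
√(m(6) + o(-9)) = √((40 + 6)/(6 + 6³) - 51) = √(46/(6 + 216) - 51) = √(46/222 - 51) = √((1/222)*46 - 51) = √(23/111 - 51) = √(-5638/111) = I*√625818/111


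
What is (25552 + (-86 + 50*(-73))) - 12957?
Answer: 8859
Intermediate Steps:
(25552 + (-86 + 50*(-73))) - 12957 = (25552 + (-86 - 3650)) - 12957 = (25552 - 3736) - 12957 = 21816 - 12957 = 8859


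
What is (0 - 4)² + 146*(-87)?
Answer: -12686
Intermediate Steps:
(0 - 4)² + 146*(-87) = (-4)² - 12702 = 16 - 12702 = -12686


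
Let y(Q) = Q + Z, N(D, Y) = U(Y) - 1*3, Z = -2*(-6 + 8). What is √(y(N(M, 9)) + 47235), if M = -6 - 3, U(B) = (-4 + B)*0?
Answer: 2*√11807 ≈ 217.32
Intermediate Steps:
U(B) = 0
Z = -4 (Z = -2*2 = -4)
M = -9
N(D, Y) = -3 (N(D, Y) = 0 - 1*3 = 0 - 3 = -3)
y(Q) = -4 + Q (y(Q) = Q - 4 = -4 + Q)
√(y(N(M, 9)) + 47235) = √((-4 - 3) + 47235) = √(-7 + 47235) = √47228 = 2*√11807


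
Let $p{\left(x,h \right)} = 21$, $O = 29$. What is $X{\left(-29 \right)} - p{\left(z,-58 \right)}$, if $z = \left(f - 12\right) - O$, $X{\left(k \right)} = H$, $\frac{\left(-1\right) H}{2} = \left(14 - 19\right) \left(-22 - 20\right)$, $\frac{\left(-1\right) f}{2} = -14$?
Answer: $-441$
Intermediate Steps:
$f = 28$ ($f = \left(-2\right) \left(-14\right) = 28$)
$H = -420$ ($H = - 2 \left(14 - 19\right) \left(-22 - 20\right) = - 2 \left(\left(-5\right) \left(-42\right)\right) = \left(-2\right) 210 = -420$)
$X{\left(k \right)} = -420$
$z = -13$ ($z = \left(28 - 12\right) - 29 = 16 - 29 = -13$)
$X{\left(-29 \right)} - p{\left(z,-58 \right)} = -420 - 21 = -441$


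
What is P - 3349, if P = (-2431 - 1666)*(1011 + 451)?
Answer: -5993163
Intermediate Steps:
P = -5989814 (P = -4097*1462 = -5989814)
P - 3349 = -5989814 - 3349 = -5993163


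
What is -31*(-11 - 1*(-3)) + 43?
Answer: 291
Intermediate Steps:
-31*(-11 - 1*(-3)) + 43 = -31*(-11 + 3) + 43 = -31*(-8) + 43 = 248 + 43 = 291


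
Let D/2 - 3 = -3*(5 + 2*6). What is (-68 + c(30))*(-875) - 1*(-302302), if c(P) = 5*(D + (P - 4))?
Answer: 668052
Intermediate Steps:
D = -96 (D = 6 + 2*(-3*(5 + 2*6)) = 6 + 2*(-3*(5 + 12)) = 6 + 2*(-3*17) = 6 + 2*(-51) = 6 - 102 = -96)
c(P) = -500 + 5*P (c(P) = 5*(-96 + (P - 4)) = 5*(-96 + (-4 + P)) = 5*(-100 + P) = -500 + 5*P)
(-68 + c(30))*(-875) - 1*(-302302) = (-68 + (-500 + 5*30))*(-875) - 1*(-302302) = (-68 + (-500 + 150))*(-875) + 302302 = (-68 - 350)*(-875) + 302302 = -418*(-875) + 302302 = 365750 + 302302 = 668052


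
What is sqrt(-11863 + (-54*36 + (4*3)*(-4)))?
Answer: I*sqrt(13855) ≈ 117.71*I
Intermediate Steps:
sqrt(-11863 + (-54*36 + (4*3)*(-4))) = sqrt(-11863 + (-1944 + 12*(-4))) = sqrt(-11863 + (-1944 - 48)) = sqrt(-11863 - 1992) = sqrt(-13855) = I*sqrt(13855)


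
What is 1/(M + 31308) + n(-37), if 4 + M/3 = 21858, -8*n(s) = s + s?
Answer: 1792097/193740 ≈ 9.2500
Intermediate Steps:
n(s) = -s/4 (n(s) = -(s + s)/8 = -s/4)
M = 65562 (M = -12 + 3*21858 = -12 + 65574 = 65562)
1/(M + 31308) + n(-37) = 1/(65562 + 31308) - 1/4*(-37) = 1/96870 + 37/4 = 1792097/193740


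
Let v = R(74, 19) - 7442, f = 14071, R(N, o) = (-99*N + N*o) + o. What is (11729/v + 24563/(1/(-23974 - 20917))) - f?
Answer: -14712948558201/13343 ≈ -1.1027e+9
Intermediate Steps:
R(N, o) = o - 99*N + N*o
v = -13343 (v = (19 - 99*74 + 74*19) - 7442 = (19 - 7326 + 1406) - 7442 = -5901 - 7442 = -13343)
(11729/v + 24563/(1/(-23974 - 20917))) - f = (11729/(-13343) + 24563/(1/(-23974 - 20917))) - 1*14071 = (11729*(-1/13343) + 24563/(1/(-44891))) - 14071 = (-11729/13343 + 24563/(-1/44891)) - 14071 = (-11729/13343 + 24563*(-44891)) - 14071 = (-11729/13343 - 1102657633) - 14071 = -14712760808848/13343 - 14071 = -14712948558201/13343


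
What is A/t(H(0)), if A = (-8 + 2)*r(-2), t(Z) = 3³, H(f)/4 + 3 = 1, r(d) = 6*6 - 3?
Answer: -22/3 ≈ -7.3333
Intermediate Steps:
r(d) = 33 (r(d) = 36 - 3 = 33)
H(f) = -8 (H(f) = -12 + 4*1 = -12 + 4 = -8)
t(Z) = 27
A = -198 (A = (-8 + 2)*33 = -6*33 = -198)
A/t(H(0)) = -198/27 = -198*1/27 = -22/3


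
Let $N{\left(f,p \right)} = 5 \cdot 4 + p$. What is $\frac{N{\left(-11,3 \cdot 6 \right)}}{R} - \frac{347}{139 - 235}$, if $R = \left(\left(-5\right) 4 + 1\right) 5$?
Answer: $\frac{1543}{480} \approx 3.2146$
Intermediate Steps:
$N{\left(f,p \right)} = 20 + p$
$R = -95$ ($R = \left(-20 + 1\right) 5 = \left(-19\right) 5 = -95$)
$\frac{N{\left(-11,3 \cdot 6 \right)}}{R} - \frac{347}{139 - 235} = \frac{20 + 3 \cdot 6}{-95} - \frac{347}{139 - 235} = \left(20 + 18\right) \left(- \frac{1}{95}\right) - \frac{347}{139 - 235} = 38 \left(- \frac{1}{95}\right) - \frac{347}{-96} = - \frac{2}{5} - - \frac{347}{96} = - \frac{2}{5} + \frac{347}{96} = \frac{1543}{480}$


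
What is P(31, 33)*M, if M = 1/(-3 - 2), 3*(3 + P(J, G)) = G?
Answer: -8/5 ≈ -1.6000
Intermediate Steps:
P(J, G) = -3 + G/3
M = -⅕ (M = 1/(-5) = -⅕ ≈ -0.20000)
P(31, 33)*M = (-3 + (⅓)*33)*(-⅕) = (-3 + 11)*(-⅕) = 8*(-⅕) = -8/5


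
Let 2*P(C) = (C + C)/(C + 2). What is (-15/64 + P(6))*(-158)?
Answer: -2607/32 ≈ -81.469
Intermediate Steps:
P(C) = C/(2 + C) (P(C) = ((C + C)/(C + 2))/2 = ((2*C)/(2 + C))/2 = (2*C/(2 + C))/2 = C/(2 + C))
(-15/64 + P(6))*(-158) = (-15/64 + 6/(2 + 6))*(-158) = (-15*1/64 + 6/8)*(-158) = (-15/64 + 6*(1/8))*(-158) = (-15/64 + 3/4)*(-158) = (33/64)*(-158) = -2607/32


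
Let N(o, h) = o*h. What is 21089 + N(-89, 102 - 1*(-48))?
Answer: 7739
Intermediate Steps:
N(o, h) = h*o
21089 + N(-89, 102 - 1*(-48)) = 21089 + (102 - 1*(-48))*(-89) = 21089 + (102 + 48)*(-89) = 21089 + 150*(-89) = 21089 - 13350 = 7739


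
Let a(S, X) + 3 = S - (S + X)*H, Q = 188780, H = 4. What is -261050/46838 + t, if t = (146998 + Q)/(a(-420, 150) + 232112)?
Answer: -22518588743/5451217211 ≈ -4.1309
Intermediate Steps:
a(S, X) = -3 - 4*X - 3*S (a(S, X) = -3 + (S - (S + X)*4) = -3 + (S - (4*S + 4*X)) = -3 + (S + (-4*S - 4*X)) = -3 + (-4*X - 3*S) = -3 - 4*X - 3*S)
t = 335778/232769 (t = (146998 + 188780)/((-3 - 4*150 - 3*(-420)) + 232112) = 335778/((-3 - 600 + 1260) + 232112) = 335778/(657 + 232112) = 335778/232769 ≈ 1.4425)
-261050/46838 + t = -261050/46838 + 335778/232769 = -261050*1/46838 + 335778/232769 = -130525/23419 + 335778/232769 = -22518588743/5451217211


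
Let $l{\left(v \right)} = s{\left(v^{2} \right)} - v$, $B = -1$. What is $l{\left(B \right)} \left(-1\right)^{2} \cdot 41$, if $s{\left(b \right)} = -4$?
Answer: $-123$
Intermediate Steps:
$l{\left(v \right)} = -4 - v$
$l{\left(B \right)} \left(-1\right)^{2} \cdot 41 = \left(-4 - -1\right) \left(-1\right)^{2} \cdot 41 = \left(-4 + 1\right) 1 \cdot 41 = \left(-3\right) 1 \cdot 41 = \left(-3\right) 41 = -123$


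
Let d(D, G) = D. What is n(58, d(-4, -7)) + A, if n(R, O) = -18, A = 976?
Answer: 958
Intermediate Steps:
n(58, d(-4, -7)) + A = -18 + 976 = 958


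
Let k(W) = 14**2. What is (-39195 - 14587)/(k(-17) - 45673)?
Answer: 53782/45477 ≈ 1.1826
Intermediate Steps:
k(W) = 196
(-39195 - 14587)/(k(-17) - 45673) = (-39195 - 14587)/(196 - 45673) = -53782/(-45477) = -53782*(-1/45477) = 53782/45477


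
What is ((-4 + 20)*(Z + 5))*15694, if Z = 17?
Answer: 5524288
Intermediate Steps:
((-4 + 20)*(Z + 5))*15694 = ((-4 + 20)*(17 + 5))*15694 = (16*22)*15694 = 352*15694 = 5524288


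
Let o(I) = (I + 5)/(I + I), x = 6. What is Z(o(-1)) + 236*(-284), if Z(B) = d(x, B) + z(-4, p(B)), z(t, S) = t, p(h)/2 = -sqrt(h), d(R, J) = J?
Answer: -67030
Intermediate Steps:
p(h) = -2*sqrt(h) (p(h) = 2*(-sqrt(h)) = -2*sqrt(h))
o(I) = (5 + I)/(2*I) (o(I) = (5 + I)/((2*I)) = (5 + I)*(1/(2*I)) = (5 + I)/(2*I))
Z(B) = -4 + B (Z(B) = B - 4 = -4 + B)
Z(o(-1)) + 236*(-284) = (-4 + (1/2)*(5 - 1)/(-1)) + 236*(-284) = (-4 + (1/2)*(-1)*4) - 67024 = (-4 - 2) - 67024 = -6 - 67024 = -67030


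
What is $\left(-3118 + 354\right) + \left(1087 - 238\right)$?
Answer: $-1915$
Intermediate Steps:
$\left(-3118 + 354\right) + \left(1087 - 238\right) = -2764 + \left(1087 - 238\right) = -2764 + 849 = -1915$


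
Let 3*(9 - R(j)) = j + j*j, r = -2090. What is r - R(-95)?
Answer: 2633/3 ≈ 877.67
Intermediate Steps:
R(j) = 9 - j/3 - j²/3 (R(j) = 9 - (j + j*j)/3 = 9 - (j + j²)/3 = 9 + (-j/3 - j²/3) = 9 - j/3 - j²/3)
r - R(-95) = -2090 - (9 - ⅓*(-95) - ⅓*(-95)²) = -2090 - (9 + 95/3 - ⅓*9025) = -2090 - (9 + 95/3 - 9025/3) = -2090 - 1*(-8903/3) = -2090 + 8903/3 = 2633/3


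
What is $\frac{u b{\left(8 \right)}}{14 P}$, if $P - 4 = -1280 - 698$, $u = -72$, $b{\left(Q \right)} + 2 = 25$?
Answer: $\frac{138}{2303} \approx 0.059922$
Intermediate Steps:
$b{\left(Q \right)} = 23$ ($b{\left(Q \right)} = -2 + 25 = 23$)
$P = -1974$ ($P = 4 - 1978 = -1974$)
$\frac{u b{\left(8 \right)}}{14 P} = \frac{\left(-72\right) 23}{14 \left(-1974\right)} = - \frac{1656}{-27636} = \left(-1656\right) \left(- \frac{1}{27636}\right) = \frac{138}{2303}$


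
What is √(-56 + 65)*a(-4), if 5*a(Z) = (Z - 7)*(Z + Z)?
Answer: 264/5 ≈ 52.800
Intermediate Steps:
a(Z) = 2*Z*(-7 + Z)/5 (a(Z) = ((Z - 7)*(Z + Z))/5 = ((-7 + Z)*(2*Z))/5 = (2*Z*(-7 + Z))/5 = 2*Z*(-7 + Z)/5)
√(-56 + 65)*a(-4) = √(-56 + 65)*((⅖)*(-4)*(-7 - 4)) = √9*((⅖)*(-4)*(-11)) = 3*(88/5) = 264/5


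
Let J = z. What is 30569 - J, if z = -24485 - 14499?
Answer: 69553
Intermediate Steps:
z = -38984
J = -38984
30569 - J = 30569 - 1*(-38984) = 30569 + 38984 = 69553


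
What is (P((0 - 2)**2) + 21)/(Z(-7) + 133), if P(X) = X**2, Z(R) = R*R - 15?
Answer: 37/167 ≈ 0.22156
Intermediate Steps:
Z(R) = -15 + R**2 (Z(R) = R**2 - 15 = -15 + R**2)
(P((0 - 2)**2) + 21)/(Z(-7) + 133) = (((0 - 2)**2)**2 + 21)/((-15 + (-7)**2) + 133) = (((-2)**2)**2 + 21)/((-15 + 49) + 133) = (4**2 + 21)/(34 + 133) = (16 + 21)/167 = 37*(1/167) = 37/167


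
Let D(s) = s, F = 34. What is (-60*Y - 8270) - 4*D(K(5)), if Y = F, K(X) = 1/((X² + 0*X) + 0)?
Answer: -257754/25 ≈ -10310.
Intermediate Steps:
K(X) = X⁻² (K(X) = 1/((X² + 0) + 0) = 1/(X² + 0) = 1/(X²) = X⁻²)
Y = 34
(-60*Y - 8270) - 4*D(K(5)) = (-60*34 - 8270) - 4/5² = (-2040 - 8270) - 4*1/25 = -10310 - 4/25 = -257754/25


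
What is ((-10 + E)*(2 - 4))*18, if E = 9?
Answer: 36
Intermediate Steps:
((-10 + E)*(2 - 4))*18 = ((-10 + 9)*(2 - 4))*18 = -1*(-2)*18 = 2*18 = 36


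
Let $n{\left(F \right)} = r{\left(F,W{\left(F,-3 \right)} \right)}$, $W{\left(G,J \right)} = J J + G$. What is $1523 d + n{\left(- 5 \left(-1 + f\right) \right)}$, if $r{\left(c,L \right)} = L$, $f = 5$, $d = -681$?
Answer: $-1037174$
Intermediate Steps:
$W{\left(G,J \right)} = G + J^{2}$ ($W{\left(G,J \right)} = J^{2} + G = G + J^{2}$)
$n{\left(F \right)} = 9 + F$ ($n{\left(F \right)} = F + \left(-3\right)^{2} = F + 9 = 9 + F$)
$1523 d + n{\left(- 5 \left(-1 + f\right) \right)} = 1523 \left(-681\right) + \left(9 - 5 \left(-1 + 5\right)\right) = -1037163 + \left(9 - 20\right) = -1037163 - 11 = -1037174$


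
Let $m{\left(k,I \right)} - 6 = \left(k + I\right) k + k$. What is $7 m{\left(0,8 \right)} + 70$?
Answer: $112$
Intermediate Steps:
$m{\left(k,I \right)} = 6 + k + k \left(I + k\right)$ ($m{\left(k,I \right)} = 6 + \left(\left(k + I\right) k + k\right) = 6 + \left(\left(I + k\right) k + k\right) = 6 + \left(k \left(I + k\right) + k\right) = 6 + \left(k + k \left(I + k\right)\right) = 6 + k + k \left(I + k\right)$)
$7 m{\left(0,8 \right)} + 70 = 7 \left(6 + 0 + 0^{2} + 8 \cdot 0\right) + 70 = 7 \left(6 + 0 + 0 + 0\right) + 70 = 7 \cdot 6 + 70 = 42 + 70 = 112$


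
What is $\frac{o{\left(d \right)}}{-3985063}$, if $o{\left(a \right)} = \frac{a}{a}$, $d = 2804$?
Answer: $- \frac{1}{3985063} \approx -2.5094 \cdot 10^{-7}$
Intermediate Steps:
$o{\left(a \right)} = 1$
$\frac{o{\left(d \right)}}{-3985063} = 1 \frac{1}{-3985063} = 1 \left(- \frac{1}{3985063}\right) = - \frac{1}{3985063}$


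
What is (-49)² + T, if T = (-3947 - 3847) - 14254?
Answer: -19647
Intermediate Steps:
T = -22048 (T = -7794 - 14254 = -22048)
(-49)² + T = (-49)² - 22048 = 2401 - 22048 = -19647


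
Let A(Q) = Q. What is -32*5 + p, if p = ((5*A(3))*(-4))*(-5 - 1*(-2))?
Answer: 20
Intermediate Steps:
p = 180 (p = ((5*3)*(-4))*(-5 - 1*(-2)) = (15*(-4))*(-5 + 2) = -60*(-3) = 180)
-32*5 + p = -32*5 + 180 = -160 + 180 = 20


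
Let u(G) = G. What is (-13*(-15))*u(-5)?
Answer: -975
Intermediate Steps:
(-13*(-15))*u(-5) = -13*(-15)*(-5) = 195*(-5) = -975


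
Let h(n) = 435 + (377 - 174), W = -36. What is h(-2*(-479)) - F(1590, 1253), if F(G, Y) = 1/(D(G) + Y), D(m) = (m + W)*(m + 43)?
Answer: 1619840529/2538935 ≈ 638.00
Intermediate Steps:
D(m) = (-36 + m)*(43 + m) (D(m) = (m - 36)*(m + 43) = (-36 + m)*(43 + m))
h(n) = 638 (h(n) = 435 + 203 = 638)
F(G, Y) = 1/(-1548 + Y + G² + 7*G) (F(G, Y) = 1/((-1548 + G² + 7*G) + Y) = 1/(-1548 + Y + G² + 7*G))
h(-2*(-479)) - F(1590, 1253) = 638 - 1/(-1548 + 1253 + 1590² + 7*1590) = 638 - 1/(-1548 + 1253 + 2528100 + 11130) = 638 - 1/2538935 = 1619840529/2538935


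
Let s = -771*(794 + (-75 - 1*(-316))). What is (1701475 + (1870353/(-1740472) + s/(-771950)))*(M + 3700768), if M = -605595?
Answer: 707565587202648206246861/134355736040 ≈ 5.2664e+12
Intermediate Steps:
s = -797985 (s = -771*(794 + (-75 + 316)) = -771*(794 + 241) = -771*1035 = -797985)
(1701475 + (1870353/(-1740472) + s/(-771950)))*(M + 3700768) = (1701475 + (1870353/(-1740472) - 797985/(-771950)))*(-605595 + 3700768) = (1701475 + (1870353*(-1/1740472) - 797985*(-1/771950)))*3095173 = (1701475 + (-1870353/1740472 + 159597/154390))*3095173 = (1701475 - 5494844943/134355736040)*3095173 = (228602920483814057/134355736040)*3095173 = 707565587202648206246861/134355736040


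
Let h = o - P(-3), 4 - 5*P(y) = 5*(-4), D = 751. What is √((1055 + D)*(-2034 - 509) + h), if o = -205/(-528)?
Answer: I*√2000563746555/660 ≈ 2143.1*I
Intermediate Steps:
P(y) = 24/5 (P(y) = ⅘ - (-4) = ⅘ - ⅕*(-20) = ⅘ + 4 = 24/5)
o = 205/528 (o = -205*(-1/528) = 205/528 ≈ 0.38826)
h = -11647/2640 (h = 205/528 - 1*24/5 = 205/528 - 24/5 = -11647/2640 ≈ -4.4117)
√((1055 + D)*(-2034 - 509) + h) = √((1055 + 751)*(-2034 - 509) - 11647/2640) = √(1806*(-2543) - 11647/2640) = √(-4592658 - 11647/2640) = √(-12124628767/2640) = I*√2000563746555/660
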